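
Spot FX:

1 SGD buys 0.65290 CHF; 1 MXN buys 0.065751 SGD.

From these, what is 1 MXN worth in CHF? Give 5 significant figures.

1 MXN × 0.065751 = 0.065751 SGD
0.065751 SGD × 0.65290 = 0.0429288 CHF

MXN/CHF = 0.042929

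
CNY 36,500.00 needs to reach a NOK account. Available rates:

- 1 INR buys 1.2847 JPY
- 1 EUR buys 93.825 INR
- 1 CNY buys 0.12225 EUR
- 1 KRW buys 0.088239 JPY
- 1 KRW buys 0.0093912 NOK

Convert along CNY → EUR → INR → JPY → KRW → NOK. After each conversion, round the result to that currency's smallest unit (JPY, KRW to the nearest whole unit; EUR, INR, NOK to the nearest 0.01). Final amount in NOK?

CNY 36,500.00 × 0.12225 = EUR 4,462.12
EUR 4,462.12 × 93.825 = INR 418,658.41
INR 418,658.41 × 1.2847 = JPY 537,850
JPY 537,850 ÷ 0.088239 = KRW 6,095,377
KRW 6,095,377 × 0.0093912 = NOK 57,242.90

NOK 57,242.90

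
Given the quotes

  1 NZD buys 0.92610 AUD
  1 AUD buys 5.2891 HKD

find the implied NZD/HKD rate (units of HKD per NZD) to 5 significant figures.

1 NZD × 0.92610 = 0.9261 AUD
0.9261 AUD × 5.2891 = 4.89824 HKD

NZD/HKD = 4.8982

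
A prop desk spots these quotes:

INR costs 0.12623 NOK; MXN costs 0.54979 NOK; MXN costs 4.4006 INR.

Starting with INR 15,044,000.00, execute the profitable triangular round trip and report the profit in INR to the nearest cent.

Profit: INR 155,908.20

Profitable loop is INR → NOK → MXN → INR:
INR 15,044,000.00 × 0.12623 = NOK 1,899,004.12
NOK 1,899,004.12 ÷ 0.54979 = MXN 3,454,053.58
MXN 3,454,053.58 × 4.4006 = INR 15,199,908.20
Profit = INR 15,199,908.20 − INR 15,044,000.00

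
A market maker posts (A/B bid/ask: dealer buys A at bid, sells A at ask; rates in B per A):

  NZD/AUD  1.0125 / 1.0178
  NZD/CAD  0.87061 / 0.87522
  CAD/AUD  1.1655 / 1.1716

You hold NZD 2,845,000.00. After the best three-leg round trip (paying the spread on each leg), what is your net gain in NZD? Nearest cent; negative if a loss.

Best loop NZD → CAD → AUD → NZD:
NZD 2,845,000.00 × 0.87061 (sell NZD at bid) = CAD 2,476,885.45
CAD 2,476,885.45 × 1.1655 (sell CAD at bid) = AUD 2,886,809.99
AUD 2,886,809.99 ÷ 1.0178 (buy NZD at ask) = NZD 2,836,323.43

Net result: NZD -8,676.57 (no profitable arbitrage after spreads)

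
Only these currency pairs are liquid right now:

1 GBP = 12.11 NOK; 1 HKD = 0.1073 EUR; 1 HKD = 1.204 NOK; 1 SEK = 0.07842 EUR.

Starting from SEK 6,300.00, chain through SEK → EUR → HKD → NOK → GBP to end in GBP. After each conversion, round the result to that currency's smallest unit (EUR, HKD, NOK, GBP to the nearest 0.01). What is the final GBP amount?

GBP 457.78

SEK 6,300.00 × 0.07842 = EUR 494.05
EUR 494.05 ÷ 0.1073 = HKD 4,604.38
HKD 4,604.38 × 1.204 = NOK 5,543.67
NOK 5,543.67 ÷ 12.11 = GBP 457.78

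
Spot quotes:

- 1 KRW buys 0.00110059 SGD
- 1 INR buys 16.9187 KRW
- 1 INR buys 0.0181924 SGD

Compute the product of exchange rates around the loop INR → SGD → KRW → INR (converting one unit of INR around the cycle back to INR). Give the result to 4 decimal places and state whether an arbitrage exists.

0.9770 (arbitrage exists)

Around INR → SGD → KRW → INR: 1 × 0.0181924 ÷ 0.00110059 ÷ 16.9187 = 0.977006
Product < 1; profitable direction is INR → KRW → SGD → INR.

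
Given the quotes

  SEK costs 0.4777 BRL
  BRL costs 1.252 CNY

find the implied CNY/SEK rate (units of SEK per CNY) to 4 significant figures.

1 CNY ÷ 1.252 = 0.798722 BRL
0.798722 BRL ÷ 0.4777 = 1.67202 SEK

CNY/SEK = 1.672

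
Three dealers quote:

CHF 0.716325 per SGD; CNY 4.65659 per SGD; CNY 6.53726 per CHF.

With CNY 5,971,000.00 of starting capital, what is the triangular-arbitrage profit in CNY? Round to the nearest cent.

Profitable loop is CNY → SGD → CHF → CNY:
CNY 5,971,000.00 ÷ 4.65659 = SGD 1,282,268.78
SGD 1,282,268.78 × 0.716325 = CHF 918,521.19
CHF 918,521.19 × 6.53726 = CNY 6,004,611.82
Profit = CNY 6,004,611.82 − CNY 5,971,000.00

Profit: CNY 33,611.82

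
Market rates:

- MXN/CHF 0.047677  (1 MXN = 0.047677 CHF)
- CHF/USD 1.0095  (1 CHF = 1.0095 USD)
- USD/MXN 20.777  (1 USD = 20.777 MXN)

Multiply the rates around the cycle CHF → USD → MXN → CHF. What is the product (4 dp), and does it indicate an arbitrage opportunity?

Around CHF → USD → MXN → CHF: 1 × 1.0095 × 20.777 × 0.047677 = 0.999996
Product ≈ 1 (deviation 0.000%, within rounding noise).

1.0000 (no arbitrage)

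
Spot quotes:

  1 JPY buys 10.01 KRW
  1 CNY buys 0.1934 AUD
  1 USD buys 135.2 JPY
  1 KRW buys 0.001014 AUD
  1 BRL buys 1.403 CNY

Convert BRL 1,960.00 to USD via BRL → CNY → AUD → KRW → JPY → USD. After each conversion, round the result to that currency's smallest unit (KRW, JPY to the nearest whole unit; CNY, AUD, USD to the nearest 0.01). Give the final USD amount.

BRL 1,960.00 × 1.403 = CNY 2,749.88
CNY 2,749.88 × 0.1934 = AUD 531.83
AUD 531.83 ÷ 0.001014 = KRW 524,487
KRW 524,487 ÷ 10.01 = JPY 52,396
JPY 52,396 ÷ 135.2 = USD 387.54

USD 387.54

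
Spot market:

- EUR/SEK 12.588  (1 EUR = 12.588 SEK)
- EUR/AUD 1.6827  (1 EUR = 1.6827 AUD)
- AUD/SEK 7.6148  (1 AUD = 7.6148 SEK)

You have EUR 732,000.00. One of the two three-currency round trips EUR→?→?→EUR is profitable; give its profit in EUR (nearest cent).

Profitable loop is EUR → AUD → SEK → EUR:
EUR 732,000.00 × 1.6827 = AUD 1,231,736.40
AUD 1,231,736.40 × 7.6148 = SEK 9,379,426.34
SEK 9,379,426.34 ÷ 12.588 = EUR 745,108.54
Profit = EUR 745,108.54 − EUR 732,000.00

Profit: EUR 13,108.54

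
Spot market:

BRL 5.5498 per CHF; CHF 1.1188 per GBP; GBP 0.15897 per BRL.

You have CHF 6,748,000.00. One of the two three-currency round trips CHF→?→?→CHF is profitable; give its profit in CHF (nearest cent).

Profitable loop is CHF → GBP → BRL → CHF:
CHF 6,748,000.00 ÷ 1.1188 = GBP 6,031,462.28
GBP 6,031,462.28 ÷ 0.15897 = BRL 37,940,883.70
BRL 37,940,883.70 ÷ 5.5498 = CHF 6,836,441.62
Profit = CHF 6,836,441.62 − CHF 6,748,000.00

Profit: CHF 88,441.62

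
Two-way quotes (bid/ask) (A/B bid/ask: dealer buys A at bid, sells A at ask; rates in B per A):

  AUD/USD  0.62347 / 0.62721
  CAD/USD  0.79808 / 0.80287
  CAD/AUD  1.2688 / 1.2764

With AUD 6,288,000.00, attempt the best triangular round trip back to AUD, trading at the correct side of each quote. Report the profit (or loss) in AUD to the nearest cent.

Net result: AUD -19,564.07 (no profitable arbitrage after spreads)

Best loop AUD → CAD → USD → AUD:
AUD 6,288,000.00 ÷ 1.2764 (buy CAD at ask) = CAD 4,926,355.37
CAD 4,926,355.37 × 0.79808 (sell CAD at bid) = USD 3,931,625.70
USD 3,931,625.70 ÷ 0.62721 (buy AUD at ask) = AUD 6,268,435.93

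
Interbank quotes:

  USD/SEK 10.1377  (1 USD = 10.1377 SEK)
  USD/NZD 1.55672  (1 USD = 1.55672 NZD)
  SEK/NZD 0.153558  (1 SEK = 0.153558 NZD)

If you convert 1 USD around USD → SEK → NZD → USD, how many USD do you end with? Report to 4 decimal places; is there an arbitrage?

Around USD → SEK → NZD → USD: 1 × 10.1377 × 0.153558 ÷ 1.55672 = 1.000003
Product ≈ 1 (deviation 0.000%, within rounding noise).

1.0000 (no arbitrage)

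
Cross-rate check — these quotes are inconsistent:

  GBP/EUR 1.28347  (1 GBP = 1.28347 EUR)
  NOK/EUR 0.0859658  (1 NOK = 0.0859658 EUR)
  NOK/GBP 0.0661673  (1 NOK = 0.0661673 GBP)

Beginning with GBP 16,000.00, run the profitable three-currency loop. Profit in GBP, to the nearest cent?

Profitable loop is GBP → NOK → EUR → GBP:
GBP 16,000.00 ÷ 0.0661673 = NOK 241,811.29
NOK 241,811.29 × 0.0859658 = EUR 20,787.50
EUR 20,787.50 ÷ 1.28347 = GBP 16,196.33
Profit = GBP 16,196.33 − GBP 16,000.00

Profit: GBP 196.33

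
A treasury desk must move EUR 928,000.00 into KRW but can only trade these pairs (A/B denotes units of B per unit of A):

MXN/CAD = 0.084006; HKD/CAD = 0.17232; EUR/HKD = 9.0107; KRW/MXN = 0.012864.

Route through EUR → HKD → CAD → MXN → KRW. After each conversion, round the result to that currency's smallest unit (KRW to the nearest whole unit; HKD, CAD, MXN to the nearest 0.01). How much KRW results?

KRW 1,333,385,892

EUR 928,000.00 × 9.0107 = HKD 8,361,929.60
HKD 8,361,929.60 × 0.17232 = CAD 1,440,927.71
CAD 1,440,927.71 ÷ 0.084006 = MXN 17,152,676.12
MXN 17,152,676.12 ÷ 0.012864 = KRW 1,333,385,892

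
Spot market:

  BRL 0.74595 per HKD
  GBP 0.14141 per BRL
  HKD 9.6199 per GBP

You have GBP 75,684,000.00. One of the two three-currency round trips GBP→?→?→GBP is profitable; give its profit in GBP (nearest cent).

Profit: GBP 1,116,575.63

Profitable loop is GBP → HKD → BRL → GBP:
GBP 75,684,000.00 × 9.6199 = HKD 728,072,511.60
HKD 728,072,511.60 × 0.74595 = BRL 543,105,690.03
BRL 543,105,690.03 × 0.14141 = GBP 76,800,575.63
Profit = GBP 76,800,575.63 − GBP 75,684,000.00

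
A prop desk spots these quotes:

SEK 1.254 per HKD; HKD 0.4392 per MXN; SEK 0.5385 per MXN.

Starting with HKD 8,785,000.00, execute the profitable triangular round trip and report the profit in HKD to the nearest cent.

Profit: HKD 199,955.41

Profitable loop is HKD → SEK → MXN → HKD:
HKD 8,785,000.00 × 1.254 = SEK 11,016,390.00
SEK 11,016,390.00 ÷ 0.5385 = MXN 20,457,548.75
MXN 20,457,548.75 × 0.4392 = HKD 8,984,955.41
Profit = HKD 8,984,955.41 − HKD 8,785,000.00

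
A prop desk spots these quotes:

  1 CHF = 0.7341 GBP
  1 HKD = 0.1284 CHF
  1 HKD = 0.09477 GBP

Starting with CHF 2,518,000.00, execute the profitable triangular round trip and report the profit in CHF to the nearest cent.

Profit: CHF 13,665.71

Profitable loop is CHF → HKD → GBP → CHF:
CHF 2,518,000.00 ÷ 0.1284 = HKD 19,610,591.90
HKD 19,610,591.90 × 0.09477 = GBP 1,858,495.79
GBP 1,858,495.79 ÷ 0.7341 = CHF 2,531,665.71
Profit = CHF 2,531,665.71 − CHF 2,518,000.00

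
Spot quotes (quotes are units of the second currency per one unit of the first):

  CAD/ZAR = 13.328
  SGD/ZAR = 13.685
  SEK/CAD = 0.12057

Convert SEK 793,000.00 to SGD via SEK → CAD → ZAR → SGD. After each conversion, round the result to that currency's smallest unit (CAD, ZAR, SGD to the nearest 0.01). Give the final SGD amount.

SGD 93,117.78

SEK 793,000.00 × 0.12057 = CAD 95,612.01
CAD 95,612.01 × 13.328 = ZAR 1,274,316.87
ZAR 1,274,316.87 ÷ 13.685 = SGD 93,117.78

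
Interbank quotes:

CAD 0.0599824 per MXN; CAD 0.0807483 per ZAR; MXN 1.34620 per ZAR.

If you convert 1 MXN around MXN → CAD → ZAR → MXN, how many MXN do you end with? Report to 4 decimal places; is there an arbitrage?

1.0000 (no arbitrage)

Around MXN → CAD → ZAR → MXN: 1 × 0.0599824 ÷ 0.0807483 × 1.34620 = 1.000000
Product ≈ 1 (deviation 0.000%, within rounding noise).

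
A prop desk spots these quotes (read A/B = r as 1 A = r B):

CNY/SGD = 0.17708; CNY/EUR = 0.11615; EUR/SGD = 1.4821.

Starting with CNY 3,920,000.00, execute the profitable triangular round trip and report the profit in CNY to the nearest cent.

Profitable loop is CNY → SGD → EUR → CNY:
CNY 3,920,000.00 × 0.17708 = SGD 694,153.60
SGD 694,153.60 ÷ 1.4821 = EUR 468,358.14
EUR 468,358.14 ÷ 0.11615 = CNY 4,032,355.92
Profit = CNY 4,032,355.92 − CNY 3,920,000.00

Profit: CNY 112,355.92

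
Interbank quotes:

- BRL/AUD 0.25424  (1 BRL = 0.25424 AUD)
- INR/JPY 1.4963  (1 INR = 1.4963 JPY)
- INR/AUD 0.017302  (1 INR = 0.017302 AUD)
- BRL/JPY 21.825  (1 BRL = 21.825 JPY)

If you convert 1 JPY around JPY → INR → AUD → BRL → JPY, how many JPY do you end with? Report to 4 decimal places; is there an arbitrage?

0.9926 (arbitrage exists)

Around JPY → INR → AUD → BRL → JPY: 1 ÷ 1.4963 × 0.017302 ÷ 0.25424 × 21.825 = 0.992631
Product < 1; profitable direction is JPY → BRL → AUD → INR → JPY.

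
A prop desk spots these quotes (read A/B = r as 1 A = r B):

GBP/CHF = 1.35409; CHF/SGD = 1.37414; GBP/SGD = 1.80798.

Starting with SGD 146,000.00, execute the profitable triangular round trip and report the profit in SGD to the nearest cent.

Profit: SGD 4,258.05

Profitable loop is SGD → GBP → CHF → SGD:
SGD 146,000.00 ÷ 1.80798 = GBP 80,753.11
GBP 80,753.11 × 1.35409 = CHF 109,346.97
CHF 109,346.97 × 1.37414 = SGD 150,258.05
Profit = SGD 150,258.05 − SGD 146,000.00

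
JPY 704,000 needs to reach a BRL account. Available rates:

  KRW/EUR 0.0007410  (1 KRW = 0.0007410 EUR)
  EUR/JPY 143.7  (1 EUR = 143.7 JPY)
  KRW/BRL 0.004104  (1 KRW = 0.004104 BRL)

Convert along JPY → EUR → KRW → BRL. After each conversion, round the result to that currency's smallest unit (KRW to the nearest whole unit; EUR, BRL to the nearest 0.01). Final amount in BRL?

BRL 27,133.48

JPY 704,000 ÷ 143.7 = EUR 4,899.10
EUR 4,899.10 ÷ 0.0007410 = KRW 6,611,471
KRW 6,611,471 × 0.004104 = BRL 27,133.48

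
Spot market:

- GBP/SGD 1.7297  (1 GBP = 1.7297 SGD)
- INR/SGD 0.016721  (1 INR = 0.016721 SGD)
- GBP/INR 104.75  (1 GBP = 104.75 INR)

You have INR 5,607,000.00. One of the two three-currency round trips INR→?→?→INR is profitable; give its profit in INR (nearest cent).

Profitable loop is INR → SGD → GBP → INR:
INR 5,607,000.00 × 0.016721 = SGD 93,754.65
SGD 93,754.65 ÷ 1.7297 = GBP 54,202.84
GBP 54,202.84 × 104.75 = INR 5,677,747.17
Profit = INR 5,677,747.17 − INR 5,607,000.00

Profit: INR 70,747.17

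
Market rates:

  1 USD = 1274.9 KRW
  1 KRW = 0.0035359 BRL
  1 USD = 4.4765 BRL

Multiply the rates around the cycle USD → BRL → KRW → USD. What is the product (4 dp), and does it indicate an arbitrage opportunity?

Around USD → BRL → KRW → USD: 1 × 4.4765 ÷ 0.0035359 ÷ 1274.9 = 0.993030
Product < 1; profitable direction is USD → KRW → BRL → USD.

0.9930 (arbitrage exists)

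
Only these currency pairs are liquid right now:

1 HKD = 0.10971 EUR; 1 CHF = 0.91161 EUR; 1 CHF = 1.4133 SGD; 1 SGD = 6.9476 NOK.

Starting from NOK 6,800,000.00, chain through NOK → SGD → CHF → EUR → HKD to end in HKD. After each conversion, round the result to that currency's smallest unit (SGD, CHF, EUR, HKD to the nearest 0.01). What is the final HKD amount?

NOK 6,800,000.00 ÷ 6.9476 = SGD 978,755.25
SGD 978,755.25 ÷ 1.4133 = CHF 692,531.84
CHF 692,531.84 × 0.91161 = EUR 631,318.95
EUR 631,318.95 ÷ 0.10971 = HKD 5,754,433.96

HKD 5,754,433.96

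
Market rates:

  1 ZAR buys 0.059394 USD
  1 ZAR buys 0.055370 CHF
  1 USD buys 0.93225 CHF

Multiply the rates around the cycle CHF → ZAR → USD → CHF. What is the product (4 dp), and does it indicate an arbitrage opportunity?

1.0000 (no arbitrage)

Around CHF → ZAR → USD → CHF: 1 ÷ 0.055370 × 0.059394 × 0.93225 = 1.000001
Product ≈ 1 (deviation 0.000%, within rounding noise).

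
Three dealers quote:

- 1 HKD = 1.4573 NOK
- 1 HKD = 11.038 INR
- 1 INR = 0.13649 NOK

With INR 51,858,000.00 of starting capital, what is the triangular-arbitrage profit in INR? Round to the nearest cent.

Profit: INR 1,753,507.83

Profitable loop is INR → NOK → HKD → INR:
INR 51,858,000.00 × 0.13649 = NOK 7,078,098.42
NOK 7,078,098.42 ÷ 1.4573 = HKD 4,856,994.73
HKD 4,856,994.73 × 11.038 = INR 53,611,507.83
Profit = INR 53,611,507.83 − INR 51,858,000.00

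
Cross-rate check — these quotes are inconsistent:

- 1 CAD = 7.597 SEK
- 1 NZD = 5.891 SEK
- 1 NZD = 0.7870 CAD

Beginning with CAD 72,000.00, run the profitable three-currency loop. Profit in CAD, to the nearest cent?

Profit: CAD 1,073.57

Profitable loop is CAD → SEK → NZD → CAD:
CAD 72,000.00 × 7.597 = SEK 546,984.00
SEK 546,984.00 ÷ 5.891 = NZD 92,850.79
NZD 92,850.79 × 0.7870 = CAD 73,073.57
Profit = CAD 73,073.57 − CAD 72,000.00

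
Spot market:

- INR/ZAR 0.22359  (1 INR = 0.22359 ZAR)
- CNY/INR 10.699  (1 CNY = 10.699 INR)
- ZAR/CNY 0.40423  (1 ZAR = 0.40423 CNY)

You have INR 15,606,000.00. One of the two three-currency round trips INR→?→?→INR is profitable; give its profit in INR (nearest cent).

Profit: INR 532,660.94

Profitable loop is INR → CNY → ZAR → INR:
INR 15,606,000.00 ÷ 10.699 = CNY 1,458,640.99
CNY 1,458,640.99 ÷ 0.40423 = ZAR 3,608,443.20
ZAR 3,608,443.20 ÷ 0.22359 = INR 16,138,660.94
Profit = INR 16,138,660.94 − INR 15,606,000.00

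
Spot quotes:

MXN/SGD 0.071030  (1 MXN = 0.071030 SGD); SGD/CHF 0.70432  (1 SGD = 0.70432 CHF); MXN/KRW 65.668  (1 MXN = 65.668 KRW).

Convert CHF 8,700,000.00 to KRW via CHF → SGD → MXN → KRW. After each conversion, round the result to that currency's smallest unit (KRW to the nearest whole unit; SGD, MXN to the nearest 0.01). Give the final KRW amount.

KRW 11,419,871,227

CHF 8,700,000.00 ÷ 0.70432 = SGD 12,352,339.85
SGD 12,352,339.85 ÷ 0.071030 = MXN 173,903,137.41
MXN 173,903,137.41 × 65.668 = KRW 11,419,871,227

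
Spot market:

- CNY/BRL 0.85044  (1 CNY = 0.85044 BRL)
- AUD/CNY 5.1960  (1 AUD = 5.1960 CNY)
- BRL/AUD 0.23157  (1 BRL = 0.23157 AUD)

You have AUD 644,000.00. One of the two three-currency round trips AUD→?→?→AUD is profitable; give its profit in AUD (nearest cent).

Profit: AUD 14,993.28

Profitable loop is AUD → CNY → BRL → AUD:
AUD 644,000.00 × 5.1960 = CNY 3,346,224.00
CNY 3,346,224.00 × 0.85044 = BRL 2,845,762.74
BRL 2,845,762.74 × 0.23157 = AUD 658,993.28
Profit = AUD 658,993.28 − AUD 644,000.00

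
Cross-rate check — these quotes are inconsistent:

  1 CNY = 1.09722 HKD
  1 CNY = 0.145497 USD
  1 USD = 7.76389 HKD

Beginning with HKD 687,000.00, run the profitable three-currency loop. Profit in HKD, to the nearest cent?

Profitable loop is HKD → CNY → USD → HKD:
HKD 687,000.00 ÷ 1.09722 = CNY 626,127.85
CNY 626,127.85 × 0.145497 = USD 91,099.72
USD 91,099.72 × 7.76389 = HKD 707,288.23
Profit = HKD 707,288.23 − HKD 687,000.00

Profit: HKD 20,288.23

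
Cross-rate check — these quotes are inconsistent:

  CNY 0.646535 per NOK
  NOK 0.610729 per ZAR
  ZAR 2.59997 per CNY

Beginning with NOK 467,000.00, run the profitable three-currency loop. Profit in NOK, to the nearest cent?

Profitable loop is NOK → CNY → ZAR → NOK:
NOK 467,000.00 × 0.646535 = CNY 301,931.84
CNY 301,931.84 × 2.59997 = ZAR 785,013.74
ZAR 785,013.74 × 0.610729 = NOK 479,430.66
Profit = NOK 479,430.66 − NOK 467,000.00

Profit: NOK 12,430.66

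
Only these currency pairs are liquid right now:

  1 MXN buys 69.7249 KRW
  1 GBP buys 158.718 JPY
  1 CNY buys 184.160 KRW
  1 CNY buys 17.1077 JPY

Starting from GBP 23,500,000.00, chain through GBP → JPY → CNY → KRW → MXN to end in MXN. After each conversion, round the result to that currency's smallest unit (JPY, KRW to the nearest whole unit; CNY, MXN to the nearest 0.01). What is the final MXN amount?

GBP 23,500,000.00 × 158.718 = JPY 3,729,873,000
JPY 3,729,873,000 ÷ 17.1077 = CNY 218,023,053.95
CNY 218,023,053.95 × 184.160 = KRW 40,151,125,615
KRW 40,151,125,615 ÷ 69.7249 = MXN 575,850,601.65

MXN 575,850,601.65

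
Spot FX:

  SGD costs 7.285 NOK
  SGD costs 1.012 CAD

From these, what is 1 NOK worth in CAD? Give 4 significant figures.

NOK/CAD = 0.1389

1 NOK ÷ 7.285 = 0.137268 SGD
0.137268 SGD × 1.012 = 0.138916 CAD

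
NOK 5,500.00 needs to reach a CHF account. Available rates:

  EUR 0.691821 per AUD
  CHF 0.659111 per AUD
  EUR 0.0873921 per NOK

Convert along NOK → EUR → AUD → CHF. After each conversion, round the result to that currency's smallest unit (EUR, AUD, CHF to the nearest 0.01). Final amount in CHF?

NOK 5,500.00 × 0.0873921 = EUR 480.66
EUR 480.66 ÷ 0.691821 = AUD 694.78
AUD 694.78 × 0.659111 = CHF 457.94

CHF 457.94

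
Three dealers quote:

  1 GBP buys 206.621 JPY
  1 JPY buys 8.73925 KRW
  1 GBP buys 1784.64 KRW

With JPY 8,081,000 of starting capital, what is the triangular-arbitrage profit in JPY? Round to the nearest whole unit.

Profitable loop is JPY → KRW → GBP → JPY:
JPY 8,081,000 × 8.73925 = KRW 70,621,879
KRW 70,621,879 ÷ 1784.64 = GBP 39,572.06
GBP 39,572.06 × 206.621 = JPY 8,176,418
Profit = JPY 8,176,418 − JPY 8,081,000

Profit: JPY 95,418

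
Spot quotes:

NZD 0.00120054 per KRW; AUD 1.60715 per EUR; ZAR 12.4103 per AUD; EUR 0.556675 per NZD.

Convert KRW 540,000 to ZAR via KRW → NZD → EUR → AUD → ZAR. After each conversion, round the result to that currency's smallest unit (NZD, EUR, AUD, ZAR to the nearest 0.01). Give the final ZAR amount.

KRW 540,000 × 0.00120054 = NZD 648.29
NZD 648.29 × 0.556675 = EUR 360.89
EUR 360.89 × 1.60715 = AUD 580.00
AUD 580.00 × 12.4103 = ZAR 7,197.97

ZAR 7,197.97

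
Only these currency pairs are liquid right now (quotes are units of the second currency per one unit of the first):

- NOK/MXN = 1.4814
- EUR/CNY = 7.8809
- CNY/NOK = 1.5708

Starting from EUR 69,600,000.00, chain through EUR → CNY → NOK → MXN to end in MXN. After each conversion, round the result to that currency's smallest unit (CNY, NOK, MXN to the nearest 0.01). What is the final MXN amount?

EUR 69,600,000.00 × 7.8809 = CNY 548,510,640.00
CNY 548,510,640.00 × 1.5708 = NOK 861,600,513.31
NOK 861,600,513.31 × 1.4814 = MXN 1,276,375,000.42

MXN 1,276,375,000.42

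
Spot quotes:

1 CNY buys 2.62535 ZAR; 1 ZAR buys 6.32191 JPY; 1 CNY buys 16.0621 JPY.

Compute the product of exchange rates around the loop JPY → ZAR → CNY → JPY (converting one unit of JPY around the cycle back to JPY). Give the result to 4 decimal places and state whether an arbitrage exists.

0.9678 (arbitrage exists)

Around JPY → ZAR → CNY → JPY: 1 ÷ 6.32191 ÷ 2.62535 × 16.0621 = 0.967758
Product < 1; profitable direction is JPY → CNY → ZAR → JPY.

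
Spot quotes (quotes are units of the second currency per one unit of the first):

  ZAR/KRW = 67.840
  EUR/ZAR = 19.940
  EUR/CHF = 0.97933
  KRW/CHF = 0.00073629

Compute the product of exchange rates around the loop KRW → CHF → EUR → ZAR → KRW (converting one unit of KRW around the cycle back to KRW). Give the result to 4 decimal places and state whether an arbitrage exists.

1.0170 (arbitrage exists)

Around KRW → CHF → EUR → ZAR → KRW: 1 × 0.00073629 ÷ 0.97933 × 19.940 × 67.840 = 1.017023
Product > 1; profitable direction is KRW → CHF → EUR → ZAR → KRW.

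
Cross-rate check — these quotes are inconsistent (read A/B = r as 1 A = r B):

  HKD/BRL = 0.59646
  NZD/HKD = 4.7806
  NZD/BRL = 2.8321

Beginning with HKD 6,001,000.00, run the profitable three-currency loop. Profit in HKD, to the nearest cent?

Profit: HKD 40,972.92

Profitable loop is HKD → BRL → NZD → HKD:
HKD 6,001,000.00 × 0.59646 = BRL 3,579,356.46
BRL 3,579,356.46 ÷ 2.8321 = NZD 1,263,852.43
NZD 1,263,852.43 × 4.7806 = HKD 6,041,972.92
Profit = HKD 6,041,972.92 − HKD 6,001,000.00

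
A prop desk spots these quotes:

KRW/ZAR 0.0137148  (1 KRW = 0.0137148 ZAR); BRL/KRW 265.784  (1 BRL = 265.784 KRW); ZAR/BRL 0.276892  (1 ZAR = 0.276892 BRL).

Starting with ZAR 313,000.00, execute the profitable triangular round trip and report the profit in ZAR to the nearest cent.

Profitable loop is ZAR → BRL → KRW → ZAR:
ZAR 313,000.00 × 0.276892 = BRL 86,667.20
BRL 86,667.20 × 265.784 = KRW 23,034,754
KRW 23,034,754 × 0.0137148 = ZAR 315,917.04
Profit = ZAR 315,917.04 − ZAR 313,000.00

Profit: ZAR 2,917.04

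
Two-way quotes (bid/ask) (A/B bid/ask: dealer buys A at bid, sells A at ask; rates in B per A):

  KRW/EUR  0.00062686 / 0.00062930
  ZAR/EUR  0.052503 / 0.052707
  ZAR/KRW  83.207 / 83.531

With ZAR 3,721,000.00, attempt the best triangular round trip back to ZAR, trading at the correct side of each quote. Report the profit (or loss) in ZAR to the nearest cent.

Net result: ZAR -4,463.72 (no profitable arbitrage after spreads)

Best loop ZAR → EUR → KRW → ZAR:
ZAR 3,721,000.00 × 0.052503 (sell ZAR at bid) = EUR 195,363.66
EUR 195,363.66 ÷ 0.00062930 (buy KRW at ask) = KRW 310,445,992
KRW 310,445,992 ÷ 83.531 (buy ZAR at ask) = ZAR 3,716,536.28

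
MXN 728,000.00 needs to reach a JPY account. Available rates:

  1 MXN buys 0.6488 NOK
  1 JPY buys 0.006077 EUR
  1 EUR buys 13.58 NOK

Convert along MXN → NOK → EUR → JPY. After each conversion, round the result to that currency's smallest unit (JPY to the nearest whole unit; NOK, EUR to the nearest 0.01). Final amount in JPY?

MXN 728,000.00 × 0.6488 = NOK 472,326.40
NOK 472,326.40 ÷ 13.58 = EUR 34,781.03
EUR 34,781.03 ÷ 0.006077 = JPY 5,723,388

JPY 5,723,388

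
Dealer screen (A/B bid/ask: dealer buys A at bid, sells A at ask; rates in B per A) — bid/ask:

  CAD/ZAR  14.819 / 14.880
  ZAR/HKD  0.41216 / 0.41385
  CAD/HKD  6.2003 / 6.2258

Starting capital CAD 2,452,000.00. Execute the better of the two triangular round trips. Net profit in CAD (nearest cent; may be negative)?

Net profit: CAD 16,807.79

Best loop CAD → HKD → ZAR → CAD:
CAD 2,452,000.00 × 6.2003 (sell CAD at bid) = HKD 15,203,135.60
HKD 15,203,135.60 ÷ 0.41385 (buy ZAR at ask) = ZAR 36,735,859.85
ZAR 36,735,859.85 ÷ 14.880 (buy CAD at ask) = CAD 2,468,807.79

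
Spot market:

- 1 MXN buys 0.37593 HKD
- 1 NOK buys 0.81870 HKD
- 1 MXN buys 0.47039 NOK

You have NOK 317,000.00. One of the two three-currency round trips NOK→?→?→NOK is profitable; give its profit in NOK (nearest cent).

Profit: NOK 7,739.52

Profitable loop is NOK → HKD → MXN → NOK:
NOK 317,000.00 × 0.81870 = HKD 259,527.90
HKD 259,527.90 ÷ 0.37593 = MXN 690,362.30
MXN 690,362.30 × 0.47039 = NOK 324,739.52
Profit = NOK 324,739.52 − NOK 317,000.00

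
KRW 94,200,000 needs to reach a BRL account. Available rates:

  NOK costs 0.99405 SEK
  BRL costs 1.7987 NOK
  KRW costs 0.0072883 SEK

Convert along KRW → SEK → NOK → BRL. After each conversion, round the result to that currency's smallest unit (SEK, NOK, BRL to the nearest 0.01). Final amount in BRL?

BRL 383,981.39

KRW 94,200,000 × 0.0072883 = SEK 686,557.86
SEK 686,557.86 ÷ 0.99405 = NOK 690,667.33
NOK 690,667.33 ÷ 1.7987 = BRL 383,981.39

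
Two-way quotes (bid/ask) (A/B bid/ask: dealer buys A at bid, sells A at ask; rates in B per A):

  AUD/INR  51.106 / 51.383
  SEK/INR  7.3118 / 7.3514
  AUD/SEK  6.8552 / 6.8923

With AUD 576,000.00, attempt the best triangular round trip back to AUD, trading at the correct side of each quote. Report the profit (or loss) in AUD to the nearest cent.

Net profit: AUD 4,978.62

Best loop AUD → INR → SEK → AUD:
AUD 576,000.00 × 51.106 (sell AUD at bid) = INR 29,437,056.00
INR 29,437,056.00 ÷ 7.3514 (buy SEK at ask) = SEK 4,004,278.91
SEK 4,004,278.91 ÷ 6.8923 (buy AUD at ask) = AUD 580,978.62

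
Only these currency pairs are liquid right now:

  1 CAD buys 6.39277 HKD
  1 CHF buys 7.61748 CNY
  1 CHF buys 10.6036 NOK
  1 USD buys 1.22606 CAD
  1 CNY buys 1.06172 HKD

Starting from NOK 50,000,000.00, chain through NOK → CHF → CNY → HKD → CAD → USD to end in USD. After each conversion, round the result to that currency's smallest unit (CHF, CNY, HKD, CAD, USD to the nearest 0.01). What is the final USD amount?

USD 4,865,608.76

NOK 50,000,000.00 ÷ 10.6036 = CHF 4,715,379.68
CHF 4,715,379.68 × 7.61748 = CNY 35,919,310.40
CNY 35,919,310.40 × 1.06172 = HKD 38,136,250.24
HKD 38,136,250.24 ÷ 6.39277 = CAD 5,965,528.28
CAD 5,965,528.28 ÷ 1.22606 = USD 4,865,608.76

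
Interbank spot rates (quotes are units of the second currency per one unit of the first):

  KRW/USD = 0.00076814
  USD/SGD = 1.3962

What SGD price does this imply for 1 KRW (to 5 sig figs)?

KRW/SGD = 0.0010725

1 KRW × 0.00076814 = 0.00076814 USD
0.00076814 USD × 1.3962 = 0.00107248 SGD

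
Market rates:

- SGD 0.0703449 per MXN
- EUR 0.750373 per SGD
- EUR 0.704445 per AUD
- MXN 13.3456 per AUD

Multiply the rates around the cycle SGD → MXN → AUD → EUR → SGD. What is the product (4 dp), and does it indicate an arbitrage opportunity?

Around SGD → MXN → AUD → EUR → SGD: 1 ÷ 0.0703449 ÷ 13.3456 × 0.704445 ÷ 0.750373 = 0.999998
Product ≈ 1 (deviation 0.000%, within rounding noise).

1.0000 (no arbitrage)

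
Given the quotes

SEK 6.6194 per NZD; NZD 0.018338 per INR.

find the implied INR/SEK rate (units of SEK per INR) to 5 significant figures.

1 INR × 0.018338 = 0.018338 NZD
0.018338 NZD × 6.6194 = 0.121387 SEK

INR/SEK = 0.12139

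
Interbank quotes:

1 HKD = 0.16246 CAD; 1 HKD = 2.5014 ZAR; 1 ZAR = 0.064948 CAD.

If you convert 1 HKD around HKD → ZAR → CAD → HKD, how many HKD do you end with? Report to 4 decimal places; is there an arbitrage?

1.0000 (no arbitrage)

Around HKD → ZAR → CAD → HKD: 1 × 2.5014 × 0.064948 ÷ 0.16246 = 1.000006
Product ≈ 1 (deviation 0.001%, within rounding noise).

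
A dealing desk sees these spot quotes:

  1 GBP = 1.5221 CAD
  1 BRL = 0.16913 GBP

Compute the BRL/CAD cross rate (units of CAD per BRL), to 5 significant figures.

BRL/CAD = 0.25743

1 BRL × 0.16913 = 0.16913 GBP
0.16913 GBP × 1.5221 = 0.257433 CAD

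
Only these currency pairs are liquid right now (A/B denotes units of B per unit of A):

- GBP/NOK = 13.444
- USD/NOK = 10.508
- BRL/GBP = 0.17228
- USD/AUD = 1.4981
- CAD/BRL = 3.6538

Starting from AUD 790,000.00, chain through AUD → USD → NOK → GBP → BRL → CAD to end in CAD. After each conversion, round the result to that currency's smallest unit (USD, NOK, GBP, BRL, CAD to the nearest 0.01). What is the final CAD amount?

AUD 790,000.00 ÷ 1.4981 = USD 527,334.62
USD 527,334.62 × 10.508 = NOK 5,541,232.19
NOK 5,541,232.19 ÷ 13.444 = GBP 412,171.39
GBP 412,171.39 ÷ 0.17228 = BRL 2,392,450.60
BRL 2,392,450.60 ÷ 3.6538 = CAD 654,784.22

CAD 654,784.22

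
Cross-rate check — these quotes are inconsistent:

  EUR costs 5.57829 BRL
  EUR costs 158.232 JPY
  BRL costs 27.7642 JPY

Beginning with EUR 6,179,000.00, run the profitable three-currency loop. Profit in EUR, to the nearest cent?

Profitable loop is EUR → JPY → BRL → EUR:
EUR 6,179,000.00 × 158.232 = JPY 977,715,528
JPY 977,715,528 ÷ 27.7642 = BRL 35,214,972.09
BRL 35,214,972.09 ÷ 5.57829 = EUR 6,312,861.48
Profit = EUR 6,312,861.48 − EUR 6,179,000.00

Profit: EUR 133,861.48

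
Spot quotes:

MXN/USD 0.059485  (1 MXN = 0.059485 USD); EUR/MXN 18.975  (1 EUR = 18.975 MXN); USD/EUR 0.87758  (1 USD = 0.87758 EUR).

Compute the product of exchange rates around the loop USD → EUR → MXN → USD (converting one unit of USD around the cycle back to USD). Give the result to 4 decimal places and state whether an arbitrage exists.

0.9905 (arbitrage exists)

Around USD → EUR → MXN → USD: 1 × 0.87758 × 18.975 × 0.059485 = 0.990549
Product < 1; profitable direction is USD → MXN → EUR → USD.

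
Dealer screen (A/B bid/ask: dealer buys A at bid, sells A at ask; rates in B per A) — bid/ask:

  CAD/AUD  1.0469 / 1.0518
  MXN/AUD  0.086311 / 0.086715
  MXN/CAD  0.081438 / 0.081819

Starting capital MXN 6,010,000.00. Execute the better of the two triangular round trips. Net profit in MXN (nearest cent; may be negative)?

Best loop MXN → AUD → CAD → MXN:
MXN 6,010,000.00 × 0.086311 (sell MXN at bid) = AUD 518,729.11
AUD 518,729.11 ÷ 1.0518 (buy CAD at ask) = CAD 493,182.27
CAD 493,182.27 ÷ 0.081819 (buy MXN at ask) = MXN 6,027,723.00

Net profit: MXN 17,723.00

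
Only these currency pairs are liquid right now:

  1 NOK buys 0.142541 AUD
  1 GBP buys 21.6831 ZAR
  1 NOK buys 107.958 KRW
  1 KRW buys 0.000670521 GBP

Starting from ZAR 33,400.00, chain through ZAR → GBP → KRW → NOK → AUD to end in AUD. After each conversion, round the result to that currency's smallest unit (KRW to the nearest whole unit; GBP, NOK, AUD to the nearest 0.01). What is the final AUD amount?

AUD 3,033.18

ZAR 33,400.00 ÷ 21.6831 = GBP 1,540.37
GBP 1,540.37 ÷ 0.000670521 = KRW 2,297,273
KRW 2,297,273 ÷ 107.958 = NOK 21,279.32
NOK 21,279.32 × 0.142541 = AUD 3,033.18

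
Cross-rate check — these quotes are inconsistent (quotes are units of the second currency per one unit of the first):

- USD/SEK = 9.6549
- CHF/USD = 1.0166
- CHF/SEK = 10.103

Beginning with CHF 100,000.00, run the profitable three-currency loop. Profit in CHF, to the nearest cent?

Profit: CHF 2,932.49

Profitable loop is CHF → SEK → USD → CHF:
CHF 100,000.00 × 10.103 = SEK 1,010,300.00
SEK 1,010,300.00 ÷ 9.6549 = USD 104,641.17
USD 104,641.17 ÷ 1.0166 = CHF 102,932.49
Profit = CHF 102,932.49 − CHF 100,000.00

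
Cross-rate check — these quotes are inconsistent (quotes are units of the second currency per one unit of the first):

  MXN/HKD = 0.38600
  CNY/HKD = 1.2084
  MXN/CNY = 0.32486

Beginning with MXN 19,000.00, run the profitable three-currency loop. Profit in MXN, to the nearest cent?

Profitable loop is MXN → CNY → HKD → MXN:
MXN 19,000.00 × 0.32486 = CNY 6,172.34
CNY 6,172.34 × 1.2084 = HKD 7,458.66
HKD 7,458.66 ÷ 0.38600 = MXN 19,322.94
Profit = MXN 19,322.94 − MXN 19,000.00

Profit: MXN 322.94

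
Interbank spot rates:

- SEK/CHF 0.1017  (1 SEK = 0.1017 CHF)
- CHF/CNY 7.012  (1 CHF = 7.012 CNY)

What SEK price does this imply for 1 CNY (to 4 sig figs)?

CNY/SEK = 1.402

1 CNY ÷ 7.012 = 0.142613 CHF
0.142613 CHF ÷ 0.1017 = 1.40229 SEK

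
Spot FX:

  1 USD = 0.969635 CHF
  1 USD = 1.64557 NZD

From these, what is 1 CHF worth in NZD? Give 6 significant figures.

CHF/NZD = 1.69710

1 CHF ÷ 0.969635 = 1.03132 USD
1.03132 USD × 1.64557 = 1.6971 NZD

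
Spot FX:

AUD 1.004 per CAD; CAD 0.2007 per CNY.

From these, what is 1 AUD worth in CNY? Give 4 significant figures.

1 AUD ÷ 1.004 = 0.996016 CAD
0.996016 CAD ÷ 0.2007 = 4.96271 CNY

AUD/CNY = 4.963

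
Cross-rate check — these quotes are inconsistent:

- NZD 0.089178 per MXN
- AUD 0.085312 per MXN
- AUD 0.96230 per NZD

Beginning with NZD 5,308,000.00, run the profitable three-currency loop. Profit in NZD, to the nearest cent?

Profit: NZD 31,357.56

Profitable loop is NZD → AUD → MXN → NZD:
NZD 5,308,000.00 × 0.96230 = AUD 5,107,888.40
AUD 5,107,888.40 ÷ 0.085312 = MXN 59,873,035.45
MXN 59,873,035.45 × 0.089178 = NZD 5,339,357.56
Profit = NZD 5,339,357.56 − NZD 5,308,000.00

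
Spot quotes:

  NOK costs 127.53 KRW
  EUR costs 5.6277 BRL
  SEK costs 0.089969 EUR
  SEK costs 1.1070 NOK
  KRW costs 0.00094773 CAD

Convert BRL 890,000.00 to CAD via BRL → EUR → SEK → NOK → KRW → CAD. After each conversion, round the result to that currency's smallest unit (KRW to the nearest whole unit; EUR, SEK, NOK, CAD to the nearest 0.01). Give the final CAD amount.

CAD 235,185.63

BRL 890,000.00 ÷ 5.6277 = EUR 158,146.31
EUR 158,146.31 ÷ 0.089969 = SEK 1,757,786.68
SEK 1,757,786.68 × 1.1070 = NOK 1,945,869.85
NOK 1,945,869.85 × 127.53 = KRW 248,156,782
KRW 248,156,782 × 0.00094773 = CAD 235,185.63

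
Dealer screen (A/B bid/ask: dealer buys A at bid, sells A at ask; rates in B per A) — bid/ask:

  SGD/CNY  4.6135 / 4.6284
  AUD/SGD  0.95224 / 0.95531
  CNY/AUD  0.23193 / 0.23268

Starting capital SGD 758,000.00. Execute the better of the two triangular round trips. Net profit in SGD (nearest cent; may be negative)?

Best loop SGD → CNY → AUD → SGD:
SGD 758,000.00 × 4.6135 (sell SGD at bid) = CNY 3,497,033.00
CNY 3,497,033.00 × 0.23193 (sell CNY at bid) = AUD 811,066.86
AUD 811,066.86 × 0.95224 (sell AUD at bid) = SGD 772,330.31

Net profit: SGD 14,330.31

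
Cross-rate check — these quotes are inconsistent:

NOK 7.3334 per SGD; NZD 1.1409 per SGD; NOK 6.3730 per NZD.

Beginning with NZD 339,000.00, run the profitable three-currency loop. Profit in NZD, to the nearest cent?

Profitable loop is NZD → SGD → NOK → NZD:
NZD 339,000.00 ÷ 1.1409 = SGD 297,133.84
SGD 297,133.84 × 7.3334 = NOK 2,179,001.31
NOK 2,179,001.31 ÷ 6.3730 = NZD 341,911.39
Profit = NZD 341,911.39 − NZD 339,000.00

Profit: NZD 2,911.39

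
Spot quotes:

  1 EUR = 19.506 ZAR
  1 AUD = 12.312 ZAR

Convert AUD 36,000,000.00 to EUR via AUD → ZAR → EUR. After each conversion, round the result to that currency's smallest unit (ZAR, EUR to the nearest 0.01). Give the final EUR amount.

EUR 22,722,854.51

AUD 36,000,000.00 × 12.312 = ZAR 443,232,000.00
ZAR 443,232,000.00 ÷ 19.506 = EUR 22,722,854.51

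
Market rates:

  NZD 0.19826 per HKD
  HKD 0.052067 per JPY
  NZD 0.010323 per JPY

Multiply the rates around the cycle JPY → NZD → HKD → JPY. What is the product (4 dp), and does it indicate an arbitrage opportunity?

1.0000 (no arbitrage)

Around JPY → NZD → HKD → JPY: 1 × 0.010323 ÷ 0.19826 ÷ 0.052067 = 1.000019
Product ≈ 1 (deviation 0.002%, within rounding noise).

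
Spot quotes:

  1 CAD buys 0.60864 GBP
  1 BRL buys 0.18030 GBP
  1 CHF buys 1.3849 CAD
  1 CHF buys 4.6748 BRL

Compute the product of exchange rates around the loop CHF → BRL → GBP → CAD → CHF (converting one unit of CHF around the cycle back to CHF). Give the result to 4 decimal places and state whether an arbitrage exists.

1.0000 (no arbitrage)

Around CHF → BRL → GBP → CAD → CHF: 1 × 4.6748 × 0.18030 ÷ 0.60864 ÷ 1.3849 = 0.999954
Product ≈ 1 (deviation 0.005%, within rounding noise).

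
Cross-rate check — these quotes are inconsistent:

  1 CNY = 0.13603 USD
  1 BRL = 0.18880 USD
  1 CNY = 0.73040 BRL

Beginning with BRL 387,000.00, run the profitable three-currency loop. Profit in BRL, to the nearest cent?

Profit: BRL 5,318.71

Profitable loop is BRL → USD → CNY → BRL:
BRL 387,000.00 × 0.18880 = USD 73,065.60
USD 73,065.60 ÷ 0.13603 = CNY 537,128.57
CNY 537,128.57 × 0.73040 = BRL 392,318.71
Profit = BRL 392,318.71 − BRL 387,000.00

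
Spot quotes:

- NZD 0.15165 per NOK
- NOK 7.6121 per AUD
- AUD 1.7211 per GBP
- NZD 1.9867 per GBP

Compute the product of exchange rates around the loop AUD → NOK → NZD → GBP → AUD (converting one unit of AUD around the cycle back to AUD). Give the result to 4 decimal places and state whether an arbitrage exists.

Around AUD → NOK → NZD → GBP → AUD: 1 × 7.6121 × 0.15165 ÷ 1.9867 × 1.7211 = 1.000048
Product ≈ 1 (deviation 0.005%, within rounding noise).

1.0000 (no arbitrage)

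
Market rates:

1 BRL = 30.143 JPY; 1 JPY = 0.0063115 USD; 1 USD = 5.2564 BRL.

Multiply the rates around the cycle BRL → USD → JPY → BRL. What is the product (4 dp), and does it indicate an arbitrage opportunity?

1.0000 (no arbitrage)

Around BRL → USD → JPY → BRL: 1 ÷ 5.2564 ÷ 0.0063115 ÷ 30.143 = 0.999983
Product ≈ 1 (deviation 0.002%, within rounding noise).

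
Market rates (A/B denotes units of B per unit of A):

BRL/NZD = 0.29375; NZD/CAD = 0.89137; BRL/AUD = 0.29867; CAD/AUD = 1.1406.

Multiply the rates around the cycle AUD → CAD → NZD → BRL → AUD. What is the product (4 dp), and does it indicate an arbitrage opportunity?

Around AUD → CAD → NZD → BRL → AUD: 1 ÷ 1.1406 ÷ 0.89137 ÷ 0.29375 × 0.29867 = 1.000051
Product ≈ 1 (deviation 0.005%, within rounding noise).

1.0001 (no arbitrage)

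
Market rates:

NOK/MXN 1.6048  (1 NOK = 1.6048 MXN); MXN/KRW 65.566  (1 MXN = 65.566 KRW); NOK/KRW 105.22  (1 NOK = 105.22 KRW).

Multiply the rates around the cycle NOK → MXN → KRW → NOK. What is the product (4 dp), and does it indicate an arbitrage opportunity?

1.0000 (no arbitrage)

Around NOK → MXN → KRW → NOK: 1 × 1.6048 × 65.566 ÷ 105.22 = 1.000003
Product ≈ 1 (deviation 0.000%, within rounding noise).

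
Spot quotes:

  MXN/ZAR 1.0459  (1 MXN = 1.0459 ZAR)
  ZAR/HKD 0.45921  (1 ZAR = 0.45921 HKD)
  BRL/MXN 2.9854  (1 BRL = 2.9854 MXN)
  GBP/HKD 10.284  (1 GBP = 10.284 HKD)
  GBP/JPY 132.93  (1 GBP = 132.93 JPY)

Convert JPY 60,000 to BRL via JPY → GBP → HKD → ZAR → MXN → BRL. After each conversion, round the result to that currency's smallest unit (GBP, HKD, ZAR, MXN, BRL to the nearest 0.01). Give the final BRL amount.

JPY 60,000 ÷ 132.93 = GBP 451.37
GBP 451.37 × 10.284 = HKD 4,641.89
HKD 4,641.89 ÷ 0.45921 = ZAR 10,108.43
ZAR 10,108.43 ÷ 1.0459 = MXN 9,664.81
MXN 9,664.81 ÷ 2.9854 = BRL 3,237.36

BRL 3,237.36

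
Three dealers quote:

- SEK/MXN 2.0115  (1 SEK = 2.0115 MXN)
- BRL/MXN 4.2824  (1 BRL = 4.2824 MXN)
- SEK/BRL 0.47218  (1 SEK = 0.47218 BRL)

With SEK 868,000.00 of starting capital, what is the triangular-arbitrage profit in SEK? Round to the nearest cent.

Profit: SEK 4,558.41

Profitable loop is SEK → BRL → MXN → SEK:
SEK 868,000.00 × 0.47218 = BRL 409,852.24
BRL 409,852.24 × 4.2824 = MXN 1,755,151.23
MXN 1,755,151.23 ÷ 2.0115 = SEK 872,558.41
Profit = SEK 872,558.41 − SEK 868,000.00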